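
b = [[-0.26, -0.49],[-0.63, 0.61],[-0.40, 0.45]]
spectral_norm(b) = 1.08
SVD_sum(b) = [[0.14, -0.17], [-0.55, 0.68], [-0.38, 0.47]] + [[-0.4,-0.32], [-0.08,-0.07], [-0.02,-0.02]]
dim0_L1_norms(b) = [1.29, 1.55]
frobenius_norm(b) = 1.20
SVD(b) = [[0.20, 0.98], [-0.81, 0.21], [-0.56, 0.06]] @ diag([1.080152965277925, 0.5219861795117814]) @ [[0.63, -0.78],  [-0.78, -0.63]]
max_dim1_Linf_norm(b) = 0.63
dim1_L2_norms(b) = [0.55, 0.88, 0.6]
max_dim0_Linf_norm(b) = 0.63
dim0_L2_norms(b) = [0.79, 0.9]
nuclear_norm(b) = 1.60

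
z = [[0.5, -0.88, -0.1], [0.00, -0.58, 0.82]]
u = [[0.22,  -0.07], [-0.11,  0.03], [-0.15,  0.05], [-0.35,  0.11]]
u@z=[[0.11, -0.15, -0.08], [-0.06, 0.08, 0.04], [-0.08, 0.10, 0.06], [-0.18, 0.24, 0.13]]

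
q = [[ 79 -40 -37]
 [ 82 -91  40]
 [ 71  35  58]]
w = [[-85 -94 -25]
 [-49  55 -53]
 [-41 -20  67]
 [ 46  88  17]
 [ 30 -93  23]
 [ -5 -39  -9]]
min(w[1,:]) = -53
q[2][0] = 71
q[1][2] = 40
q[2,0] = 71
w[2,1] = -20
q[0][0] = 79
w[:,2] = [-25, -53, 67, 17, 23, -9]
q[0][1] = -40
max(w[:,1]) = 88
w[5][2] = -9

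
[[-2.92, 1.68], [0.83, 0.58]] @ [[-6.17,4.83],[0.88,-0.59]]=[[19.49, -15.09], [-4.61, 3.67]]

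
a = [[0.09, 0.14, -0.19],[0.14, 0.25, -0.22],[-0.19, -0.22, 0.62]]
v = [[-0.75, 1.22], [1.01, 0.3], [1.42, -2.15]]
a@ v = [[-0.20, 0.56], [-0.16, 0.72], [0.80, -1.63]]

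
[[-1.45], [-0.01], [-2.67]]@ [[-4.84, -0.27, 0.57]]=[[7.02, 0.39, -0.83], [0.05, 0.00, -0.01], [12.92, 0.72, -1.52]]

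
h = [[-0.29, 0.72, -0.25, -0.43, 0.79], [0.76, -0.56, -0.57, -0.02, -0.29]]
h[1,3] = -0.024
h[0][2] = -0.25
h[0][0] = -0.288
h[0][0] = -0.288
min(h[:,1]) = -0.564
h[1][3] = -0.024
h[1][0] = 0.758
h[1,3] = -0.024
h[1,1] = -0.564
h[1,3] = -0.024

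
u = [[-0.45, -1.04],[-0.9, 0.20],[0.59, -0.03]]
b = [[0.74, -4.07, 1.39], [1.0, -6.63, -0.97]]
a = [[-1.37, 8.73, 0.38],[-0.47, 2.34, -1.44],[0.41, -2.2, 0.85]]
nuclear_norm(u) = 2.21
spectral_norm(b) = 7.88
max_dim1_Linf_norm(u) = 1.04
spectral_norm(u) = 1.24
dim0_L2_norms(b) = [1.24, 7.78, 1.69]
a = u @ b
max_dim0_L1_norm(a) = 13.27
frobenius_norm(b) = 8.06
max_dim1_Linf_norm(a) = 8.73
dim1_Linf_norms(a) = [8.73, 2.34, 2.2]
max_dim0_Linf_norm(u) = 1.04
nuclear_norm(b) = 9.57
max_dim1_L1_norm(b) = 8.6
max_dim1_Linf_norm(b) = 6.63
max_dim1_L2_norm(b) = 6.77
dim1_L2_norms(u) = [1.13, 0.92, 0.59]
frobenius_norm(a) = 9.58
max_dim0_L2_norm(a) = 9.3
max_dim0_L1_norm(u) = 1.94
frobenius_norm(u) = 1.58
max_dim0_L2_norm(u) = 1.17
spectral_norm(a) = 9.42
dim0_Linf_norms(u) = [0.9, 1.04]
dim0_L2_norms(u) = [1.17, 1.06]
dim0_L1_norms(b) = [1.74, 10.7, 2.36]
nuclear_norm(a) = 11.13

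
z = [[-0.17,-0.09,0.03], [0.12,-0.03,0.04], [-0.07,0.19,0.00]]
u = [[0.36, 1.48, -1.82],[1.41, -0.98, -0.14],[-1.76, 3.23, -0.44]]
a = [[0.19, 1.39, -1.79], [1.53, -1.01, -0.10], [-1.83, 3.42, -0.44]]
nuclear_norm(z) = 0.48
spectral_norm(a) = 4.44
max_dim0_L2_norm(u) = 3.69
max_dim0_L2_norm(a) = 3.83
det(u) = -3.55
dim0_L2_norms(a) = [2.39, 3.83, 1.85]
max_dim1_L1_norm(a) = 5.69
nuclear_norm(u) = 6.69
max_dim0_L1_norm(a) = 5.82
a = u + z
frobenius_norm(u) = 4.72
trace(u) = -1.06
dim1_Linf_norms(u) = [1.82, 1.41, 3.23]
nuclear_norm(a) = 6.93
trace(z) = -0.20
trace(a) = -1.26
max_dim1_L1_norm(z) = 0.29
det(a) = -4.72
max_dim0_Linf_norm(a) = 3.42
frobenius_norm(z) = 0.31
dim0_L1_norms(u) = [3.53, 5.69, 2.4]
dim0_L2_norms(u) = [2.28, 3.69, 1.88]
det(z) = 0.00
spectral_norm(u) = 4.24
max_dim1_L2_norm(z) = 0.2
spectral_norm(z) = 0.22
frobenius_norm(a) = 4.88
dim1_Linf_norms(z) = [0.17, 0.12, 0.19]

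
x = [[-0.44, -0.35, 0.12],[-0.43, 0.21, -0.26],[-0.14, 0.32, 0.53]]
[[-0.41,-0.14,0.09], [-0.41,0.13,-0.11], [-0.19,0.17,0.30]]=x@[[0.97, -0.06, -0.07], [-0.06, 0.49, 0.01], [-0.07, 0.01, 0.54]]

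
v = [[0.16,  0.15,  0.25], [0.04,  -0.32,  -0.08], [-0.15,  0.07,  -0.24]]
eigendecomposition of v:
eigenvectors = [[0.91+0.00j, (-0.23-0.18j), -0.23+0.18j], [(0.17+0j), (-0.5+0.37j), -0.50-0.37j], [(-0.39+0j), (0.72+0j), 0.72-0.00j]]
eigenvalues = [(0.08+0j), (-0.24+0.07j), (-0.24-0.07j)]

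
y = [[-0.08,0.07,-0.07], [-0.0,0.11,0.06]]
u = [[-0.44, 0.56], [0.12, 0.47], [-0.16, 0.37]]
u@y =[[0.04, 0.03, 0.06],[-0.01, 0.06, 0.02],[0.01, 0.03, 0.03]]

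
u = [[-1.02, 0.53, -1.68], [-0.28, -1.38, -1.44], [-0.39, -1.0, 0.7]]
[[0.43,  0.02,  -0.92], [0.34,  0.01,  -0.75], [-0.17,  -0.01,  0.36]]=u@[[-0.02, -0.00, 0.04], [0.01, -0.00, -0.01], [-0.24, -0.01, 0.52]]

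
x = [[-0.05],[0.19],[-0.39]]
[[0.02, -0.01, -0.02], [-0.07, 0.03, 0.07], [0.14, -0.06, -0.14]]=x@[[-0.35,0.15,0.35]]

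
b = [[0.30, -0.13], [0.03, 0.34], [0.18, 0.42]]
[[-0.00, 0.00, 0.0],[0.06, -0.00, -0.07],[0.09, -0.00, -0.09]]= b @ [[0.07, -0.00, -0.07], [0.18, -0.01, -0.19]]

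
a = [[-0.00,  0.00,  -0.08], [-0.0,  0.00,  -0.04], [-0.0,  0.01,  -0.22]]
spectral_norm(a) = 0.24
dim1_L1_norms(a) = [0.08, 0.04, 0.23]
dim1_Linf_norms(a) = [0.08, 0.04, 0.22]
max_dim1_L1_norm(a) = 0.23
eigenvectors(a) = [[1.00, 0.89, 0.34], [0.0, 0.45, 0.17], [0.0, 0.02, 0.93]]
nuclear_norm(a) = 0.24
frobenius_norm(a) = 0.24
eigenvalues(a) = [-0.0, -0.0, -0.22]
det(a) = 0.00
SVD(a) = [[0.34,0.83,0.45], [0.17,0.41,-0.89], [0.93,-0.38,0.00]] @ diag([0.23766749285034366, 0.0037633551827936634, -0.0]) @ [[0.0, 0.04, -1.00],[-0.00, -1.00, -0.04],[1.0, 0.0, 0.0]]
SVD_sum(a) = [[0.00,0.00,-0.08], [0.00,0.00,-0.04], [0.00,0.01,-0.22]] + [[0.00,  -0.0,  -0.00], [0.0,  -0.00,  -0.00], [0.0,  0.0,  0.0]] + [[-0.0, -0.00, -0.0],[0.0, -0.00, -0.0],[-0.00, -0.00, -0.00]]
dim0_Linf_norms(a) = [0.0, 0.01, 0.22]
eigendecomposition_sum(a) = [[-0.00, 0.00, -0.0], [-0.0, -0.0, -0.0], [-0.0, -0.00, -0.00]] + [[-0.00, -0.0, 0.00], [-0.00, -0.0, 0.00], [-0.00, -0.0, 0.0]] + [[-0.00, 0.00, -0.08],[-0.00, 0.00, -0.04],[-0.0, 0.01, -0.22]]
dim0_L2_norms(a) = [0.0, 0.01, 0.24]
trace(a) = -0.22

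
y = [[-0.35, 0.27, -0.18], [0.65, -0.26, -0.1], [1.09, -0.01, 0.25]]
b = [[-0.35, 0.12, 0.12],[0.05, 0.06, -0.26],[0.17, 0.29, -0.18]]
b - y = [[0.0, -0.15, 0.3], [-0.60, 0.32, -0.16], [-0.92, 0.30, -0.43]]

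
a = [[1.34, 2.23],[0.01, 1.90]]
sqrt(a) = [[1.16, 0.88], [0.0, 1.38]]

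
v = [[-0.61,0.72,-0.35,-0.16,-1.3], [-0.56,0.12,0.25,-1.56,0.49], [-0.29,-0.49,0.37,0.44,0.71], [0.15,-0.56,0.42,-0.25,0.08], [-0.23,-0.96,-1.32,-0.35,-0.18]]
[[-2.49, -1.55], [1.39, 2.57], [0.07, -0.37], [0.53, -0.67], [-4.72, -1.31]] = v@[[1.99,  0.83], [1.63,  1.89], [2.04,  -0.5], [-0.71,  -1.21], [1.42,  2.13]]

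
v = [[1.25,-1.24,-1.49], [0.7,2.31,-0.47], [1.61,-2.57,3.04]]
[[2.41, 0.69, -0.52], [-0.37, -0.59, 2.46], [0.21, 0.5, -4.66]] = v @ [[0.63, 0.08, -0.16], [-0.49, -0.31, 0.99], [-0.68, -0.14, -0.61]]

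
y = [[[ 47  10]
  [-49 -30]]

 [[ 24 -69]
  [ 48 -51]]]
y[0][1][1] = -30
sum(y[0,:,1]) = -20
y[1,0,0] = 24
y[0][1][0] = -49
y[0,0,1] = 10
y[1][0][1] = -69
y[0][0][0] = 47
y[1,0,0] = 24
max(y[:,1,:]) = 48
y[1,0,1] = -69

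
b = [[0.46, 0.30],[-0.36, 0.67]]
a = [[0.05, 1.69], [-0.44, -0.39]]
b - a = [[0.41, -1.39], [0.08, 1.06]]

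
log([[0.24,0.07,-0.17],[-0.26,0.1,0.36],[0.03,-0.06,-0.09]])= [[(-12.74+1.03j), -15.02+1.35j, (-40.44+3.46j)],[(10.26-1.03j), 13.65-1.35j, (41.55-3.46j)],[(-11.6+1.03j), (-15.77+1.35j), (-42.33+3.46j)]]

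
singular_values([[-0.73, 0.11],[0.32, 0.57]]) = [0.82, 0.55]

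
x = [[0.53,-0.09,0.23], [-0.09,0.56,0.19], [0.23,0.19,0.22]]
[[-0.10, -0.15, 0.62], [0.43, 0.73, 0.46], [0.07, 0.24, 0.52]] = x @[[1.08, -0.21, 1.09], [1.7, 1.18, 0.82], [-2.26, 0.29, 0.50]]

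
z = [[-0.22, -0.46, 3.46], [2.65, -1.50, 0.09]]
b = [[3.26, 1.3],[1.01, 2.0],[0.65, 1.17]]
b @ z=[[2.73, -3.45, 11.4], [5.08, -3.46, 3.67], [2.96, -2.05, 2.35]]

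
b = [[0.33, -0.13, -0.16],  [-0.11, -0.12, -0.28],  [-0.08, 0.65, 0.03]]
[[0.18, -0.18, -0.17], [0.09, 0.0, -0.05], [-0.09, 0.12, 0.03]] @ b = [[0.09, -0.11, 0.02], [0.03, -0.04, -0.02], [-0.05, 0.02, -0.02]]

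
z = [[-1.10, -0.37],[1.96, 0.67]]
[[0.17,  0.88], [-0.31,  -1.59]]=z@[[-0.08, -0.41], [-0.23, -1.17]]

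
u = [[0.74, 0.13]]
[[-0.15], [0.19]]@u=[[-0.11, -0.02], [0.14, 0.02]]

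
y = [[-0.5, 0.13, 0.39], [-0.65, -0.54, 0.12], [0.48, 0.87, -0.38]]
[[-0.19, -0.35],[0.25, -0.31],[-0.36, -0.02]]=y @ [[0.03, 0.82], [-0.55, -0.35], [-0.27, 0.28]]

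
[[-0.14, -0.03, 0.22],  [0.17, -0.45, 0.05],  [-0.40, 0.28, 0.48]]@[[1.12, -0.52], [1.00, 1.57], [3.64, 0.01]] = [[0.61, 0.03], [-0.08, -0.79], [1.58, 0.65]]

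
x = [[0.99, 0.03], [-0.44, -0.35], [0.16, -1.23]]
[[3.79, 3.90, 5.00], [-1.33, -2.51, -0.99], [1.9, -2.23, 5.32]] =x @ [[3.86, 3.87, 5.16], [-1.04, 2.32, -3.65]]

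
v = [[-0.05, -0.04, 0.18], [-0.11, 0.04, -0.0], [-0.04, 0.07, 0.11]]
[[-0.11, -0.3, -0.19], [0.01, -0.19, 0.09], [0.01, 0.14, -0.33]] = v @ [[0.19, 3.1, -1.69], [0.79, 3.69, -2.45], [-0.37, 0.04, -2.05]]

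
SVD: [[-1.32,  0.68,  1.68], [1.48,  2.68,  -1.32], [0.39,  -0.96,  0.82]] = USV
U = [[-0.29, -0.95, 0.12], [0.92, -0.24, 0.31], [-0.26, 0.2, 0.94]]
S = [3.57, 2.1, 0.88]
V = [[0.46, 0.71, -0.54], [0.47, -0.71, -0.53], [0.76, 0.01, 0.66]]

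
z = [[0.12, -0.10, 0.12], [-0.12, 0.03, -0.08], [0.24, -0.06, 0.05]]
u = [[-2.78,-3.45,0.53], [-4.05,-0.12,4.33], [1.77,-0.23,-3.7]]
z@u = [[0.28,-0.43,-0.81],[0.07,0.43,0.36],[-0.34,-0.83,-0.32]]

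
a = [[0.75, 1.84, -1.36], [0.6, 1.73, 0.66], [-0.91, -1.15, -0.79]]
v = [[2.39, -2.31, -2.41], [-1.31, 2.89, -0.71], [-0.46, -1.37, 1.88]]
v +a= [[3.14, -0.47, -3.77], [-0.71, 4.62, -0.05], [-1.37, -2.52, 1.09]]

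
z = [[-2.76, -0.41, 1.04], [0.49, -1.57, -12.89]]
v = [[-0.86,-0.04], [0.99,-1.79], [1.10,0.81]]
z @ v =[[3.11, 1.69], [-16.15, -7.65]]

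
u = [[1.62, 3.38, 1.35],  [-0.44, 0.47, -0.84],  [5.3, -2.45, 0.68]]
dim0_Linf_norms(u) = [5.3, 3.38, 1.35]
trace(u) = 2.77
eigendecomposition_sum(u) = [[1.15-0.35j, 1.04-0.96j, 0.36+0.02j], [-0.36+1.74j, (0.51+2.04j), (-0.29+0.45j)], [1.97-3.95j, 0.07-5.21j, 0.97-0.89j]] + [[(1.15+0.35j), 1.04+0.96j, 0.36-0.02j], [-0.36-1.74j, (0.51-2.04j), -0.29-0.45j], [1.97+3.95j, 0.07+5.21j, (0.97+0.89j)]] + [[(-0.68+0j), 1.30+0.00j, 0.63+0.00j], [0.28-0.00j, (-0.54-0j), (-0.27-0j)], [(1.35-0j), -2.60-0.00j, -1.27-0.00j]]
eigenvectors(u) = [[(0.17+0.18j), (0.17-0.18j), -0.44+0.00j], [(-0.35+0.09j), -0.35-0.09j, (0.18+0j)], [(0.9+0j), (0.9-0j), (0.88+0j)]]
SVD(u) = [[-0.06,  -1.00,  0.01], [0.12,  -0.0,  0.99], [-0.99,  0.06,  0.12]] @ diag([5.926223237394484, 3.9738629532071656, 0.7966124338053329]) @ [[-0.91, 0.38, -0.15], [-0.32, -0.89, -0.33], [0.25, 0.25, -0.93]]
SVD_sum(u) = [[0.35, -0.15, 0.06], [-0.64, 0.27, -0.1], [5.36, -2.24, 0.85]] + [[1.27, 3.52, 1.3], [0.00, 0.00, 0.0], [-0.08, -0.23, -0.08]] + [[0.0, 0.00, -0.01], [0.2, 0.2, -0.74], [0.02, 0.02, -0.09]]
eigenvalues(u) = [(2.63+0.79j), (2.63-0.79j), (-2.49+0j)]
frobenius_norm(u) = 7.18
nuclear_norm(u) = 10.70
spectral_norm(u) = 5.93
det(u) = -18.76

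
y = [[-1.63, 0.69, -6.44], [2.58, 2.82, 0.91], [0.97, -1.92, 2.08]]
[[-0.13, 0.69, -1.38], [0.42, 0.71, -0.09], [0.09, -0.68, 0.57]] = y@ [[0.16, 0.01, -0.02],[0.01, 0.27, -0.08],[-0.02, -0.08, 0.21]]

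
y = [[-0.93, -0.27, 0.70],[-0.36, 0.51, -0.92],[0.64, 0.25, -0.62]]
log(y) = [[(-0.56+2.68j), (0.27+0.42j), -1.26-0.70j],[(-4.89+4.16j), -0.37-0.68j, -6.32+6.39j],[-3.18+0.74j, (0.18-0.68j), -3.91+4.28j]]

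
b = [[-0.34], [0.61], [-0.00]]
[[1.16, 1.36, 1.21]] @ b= [[0.44]]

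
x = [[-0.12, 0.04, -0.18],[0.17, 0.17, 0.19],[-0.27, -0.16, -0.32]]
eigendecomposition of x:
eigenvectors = [[0.51, -0.80, 0.47],[-0.39, 0.14, 0.72],[0.76, 0.59, -0.52]]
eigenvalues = [-0.42, 0.01, 0.14]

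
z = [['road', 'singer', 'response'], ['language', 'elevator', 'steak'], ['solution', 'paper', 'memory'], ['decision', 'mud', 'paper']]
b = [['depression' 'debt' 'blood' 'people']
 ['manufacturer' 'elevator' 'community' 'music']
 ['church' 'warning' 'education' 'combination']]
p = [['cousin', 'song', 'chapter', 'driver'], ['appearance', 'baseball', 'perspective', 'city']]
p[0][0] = 'cousin'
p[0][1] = 'song'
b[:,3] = ['people', 'music', 'combination']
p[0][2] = 'chapter'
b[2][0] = 'church'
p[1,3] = 'city'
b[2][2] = 'education'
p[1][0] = 'appearance'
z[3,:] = ['decision', 'mud', 'paper']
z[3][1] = 'mud'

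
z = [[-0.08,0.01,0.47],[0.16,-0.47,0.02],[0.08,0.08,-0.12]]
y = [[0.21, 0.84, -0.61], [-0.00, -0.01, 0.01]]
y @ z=[[0.07, -0.44, 0.19], [-0.0, 0.01, -0.0]]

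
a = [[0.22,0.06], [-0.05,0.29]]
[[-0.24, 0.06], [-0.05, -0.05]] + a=[[-0.02, 0.12], [-0.1, 0.24]]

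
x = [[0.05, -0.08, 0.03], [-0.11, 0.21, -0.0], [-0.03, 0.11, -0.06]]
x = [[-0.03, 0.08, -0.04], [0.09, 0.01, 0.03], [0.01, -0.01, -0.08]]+[[0.08,-0.16,0.07], [-0.2,0.2,-0.03], [-0.04,0.12,0.02]]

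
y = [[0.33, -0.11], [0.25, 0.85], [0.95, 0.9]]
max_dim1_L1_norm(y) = 1.85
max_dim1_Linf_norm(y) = 0.95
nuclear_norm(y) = 2.04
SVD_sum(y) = [[0.07, 0.09], [0.51, 0.64], [0.81, 1.01]] + [[0.26, -0.2], [-0.26, 0.21], [0.14, -0.11]]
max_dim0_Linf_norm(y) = 0.95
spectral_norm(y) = 1.54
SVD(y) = [[-0.08,0.65],[-0.53,-0.67],[-0.84,0.36]] @ diag([1.5384947074804063, 0.5015316889836363]) @ [[-0.62, -0.78],[0.78, -0.62]]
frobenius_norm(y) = 1.62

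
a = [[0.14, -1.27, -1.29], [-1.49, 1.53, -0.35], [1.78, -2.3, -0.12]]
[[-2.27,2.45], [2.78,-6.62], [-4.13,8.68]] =a @ [[-3.13, 1.55],[-0.74, -2.62],[2.15, 0.85]]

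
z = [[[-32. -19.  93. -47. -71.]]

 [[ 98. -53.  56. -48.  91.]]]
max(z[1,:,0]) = 98.0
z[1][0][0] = 98.0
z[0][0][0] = -32.0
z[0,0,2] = 93.0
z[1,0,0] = 98.0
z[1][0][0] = 98.0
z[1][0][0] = 98.0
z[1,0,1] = -53.0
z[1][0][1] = -53.0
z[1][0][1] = -53.0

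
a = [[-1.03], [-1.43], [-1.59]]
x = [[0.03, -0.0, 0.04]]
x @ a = [[-0.09]]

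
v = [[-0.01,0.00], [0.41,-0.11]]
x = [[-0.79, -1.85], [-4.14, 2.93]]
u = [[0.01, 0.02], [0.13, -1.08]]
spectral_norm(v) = 0.42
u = v @ x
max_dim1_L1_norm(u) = 1.21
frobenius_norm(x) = 5.46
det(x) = -9.97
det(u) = -0.01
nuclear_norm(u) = 1.10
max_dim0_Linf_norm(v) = 0.41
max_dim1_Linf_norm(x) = 4.14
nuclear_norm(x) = 7.05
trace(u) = -1.07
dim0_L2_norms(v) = [0.41, 0.11]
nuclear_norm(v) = 0.43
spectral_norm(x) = 5.09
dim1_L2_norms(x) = [2.01, 5.07]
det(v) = 0.00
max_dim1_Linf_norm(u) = 1.08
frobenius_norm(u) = 1.09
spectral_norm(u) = 1.09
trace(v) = -0.12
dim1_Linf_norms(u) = [0.02, 1.08]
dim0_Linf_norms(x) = [4.14, 2.93]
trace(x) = 2.14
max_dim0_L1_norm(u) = 1.1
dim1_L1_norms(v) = [0.01, 0.52]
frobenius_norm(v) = 0.42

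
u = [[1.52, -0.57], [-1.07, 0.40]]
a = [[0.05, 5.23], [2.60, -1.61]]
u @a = [[-1.41, 8.87], [0.99, -6.24]]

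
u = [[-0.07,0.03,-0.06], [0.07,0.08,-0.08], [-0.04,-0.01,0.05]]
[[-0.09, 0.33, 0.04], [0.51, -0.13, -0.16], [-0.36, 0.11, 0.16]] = u @ [[4.17, -3.76, -1.72],[-1.39, 1.15, 1.68],[-4.10, -0.56, 2.21]]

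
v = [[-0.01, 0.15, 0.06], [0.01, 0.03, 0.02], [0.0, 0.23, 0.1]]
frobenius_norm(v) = 0.30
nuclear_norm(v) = 0.32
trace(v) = 0.12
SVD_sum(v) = [[-0.00, 0.15, 0.06], [-0.0, 0.03, 0.01], [-0.00, 0.23, 0.10]] + [[-0.01, 0.0, -0.00], [0.01, -0.0, 0.01], [0.00, -0.0, 0.0]] + [[-0.0, -0.00, 0.0], [-0.00, -0.0, 0.00], [0.0, 0.0, -0.0]]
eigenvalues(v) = [-0.03, -0.0, 0.15]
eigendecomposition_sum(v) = [[-0.02, 0.03, 0.00],[0.01, -0.01, -0.0],[-0.01, 0.02, 0.00]] + [[-0.0, -0.0, 0.0],[-0.00, -0.00, 0.00],[0.00, 0.0, -0.00]] + [[0.01, 0.12, 0.06],[0.00, 0.04, 0.02],[0.01, 0.20, 0.10]]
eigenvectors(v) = [[0.75, 0.51, 0.49], [-0.33, 0.35, 0.18], [0.58, -0.79, 0.85]]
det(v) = 0.00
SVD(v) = [[-0.54,0.55,-0.64], [-0.12,-0.80,-0.59], [-0.83,-0.24,0.49]] @ diag([0.30042863125623925, 0.015553286107558574, 0.0008560448346961486]) @ [[0.01, -0.92, -0.39], [-0.87, 0.18, -0.46], [0.50, 0.35, -0.80]]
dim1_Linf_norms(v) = [0.15, 0.03, 0.23]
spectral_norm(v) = 0.30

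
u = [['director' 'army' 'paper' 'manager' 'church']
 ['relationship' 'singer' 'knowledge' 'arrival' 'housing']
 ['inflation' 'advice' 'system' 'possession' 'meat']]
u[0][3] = 'manager'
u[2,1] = 'advice'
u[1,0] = 'relationship'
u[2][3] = 'possession'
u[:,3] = ['manager', 'arrival', 'possession']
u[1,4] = 'housing'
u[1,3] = 'arrival'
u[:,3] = ['manager', 'arrival', 'possession']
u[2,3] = 'possession'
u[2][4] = 'meat'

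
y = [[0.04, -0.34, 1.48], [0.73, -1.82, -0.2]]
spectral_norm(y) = 1.99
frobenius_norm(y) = 2.49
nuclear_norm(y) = 3.48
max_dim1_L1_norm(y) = 2.75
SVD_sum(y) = [[0.15, -0.39, 0.02], [0.71, -1.81, 0.11]] + [[-0.11, 0.05, 1.46], [0.02, -0.01, -0.31]]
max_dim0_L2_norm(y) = 1.85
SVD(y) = [[0.21, 0.98], [0.98, -0.21]] @ diag([1.9900431974056803, 1.4941981369481678]) @ [[0.36,-0.93,0.06], [-0.08,0.03,1.0]]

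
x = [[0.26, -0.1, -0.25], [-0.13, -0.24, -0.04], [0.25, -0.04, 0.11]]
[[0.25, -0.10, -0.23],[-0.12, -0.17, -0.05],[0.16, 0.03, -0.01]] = x@[[0.76, 0.11, -0.25], [0.11, 0.59, 0.27], [-0.25, 0.27, 0.54]]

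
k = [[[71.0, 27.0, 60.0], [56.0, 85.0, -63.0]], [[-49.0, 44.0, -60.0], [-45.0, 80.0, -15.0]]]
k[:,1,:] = [[56.0, 85.0, -63.0], [-45.0, 80.0, -15.0]]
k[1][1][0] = -45.0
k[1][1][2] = -15.0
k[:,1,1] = [85.0, 80.0]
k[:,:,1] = [[27.0, 85.0], [44.0, 80.0]]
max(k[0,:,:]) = 85.0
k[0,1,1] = 85.0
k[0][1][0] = 56.0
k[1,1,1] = 80.0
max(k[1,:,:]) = 80.0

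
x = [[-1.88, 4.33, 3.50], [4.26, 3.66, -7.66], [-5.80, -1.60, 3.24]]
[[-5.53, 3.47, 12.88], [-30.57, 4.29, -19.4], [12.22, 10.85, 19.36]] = x @[[0.22,-3.18,-2.8], [-3.25,0.94,0.7], [2.56,-1.88,1.31]]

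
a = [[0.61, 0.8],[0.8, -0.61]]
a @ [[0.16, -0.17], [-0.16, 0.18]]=[[-0.03, 0.04], [0.23, -0.25]]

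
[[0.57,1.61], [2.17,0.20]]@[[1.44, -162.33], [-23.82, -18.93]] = [[-37.53, -123.01], [-1.64, -356.04]]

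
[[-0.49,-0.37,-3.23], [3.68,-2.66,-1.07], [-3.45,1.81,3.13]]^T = [[-0.49, 3.68, -3.45], [-0.37, -2.66, 1.81], [-3.23, -1.07, 3.13]]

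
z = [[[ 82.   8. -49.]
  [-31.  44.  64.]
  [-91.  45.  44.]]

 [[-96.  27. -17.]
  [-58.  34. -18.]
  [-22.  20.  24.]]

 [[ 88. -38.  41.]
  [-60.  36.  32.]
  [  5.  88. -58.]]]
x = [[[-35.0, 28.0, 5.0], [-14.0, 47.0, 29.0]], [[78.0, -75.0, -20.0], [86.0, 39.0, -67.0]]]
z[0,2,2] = 44.0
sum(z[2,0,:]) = 91.0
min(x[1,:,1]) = -75.0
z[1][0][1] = 27.0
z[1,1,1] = 34.0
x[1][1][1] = 39.0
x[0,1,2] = 29.0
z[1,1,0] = -58.0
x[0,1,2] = 29.0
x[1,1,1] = 39.0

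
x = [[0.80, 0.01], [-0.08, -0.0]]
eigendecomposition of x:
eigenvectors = [[1.00,  -0.01], [-0.10,  1.00]]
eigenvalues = [0.8, 0.0]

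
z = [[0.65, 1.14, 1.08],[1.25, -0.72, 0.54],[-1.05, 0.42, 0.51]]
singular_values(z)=[1.87, 1.7, 0.63]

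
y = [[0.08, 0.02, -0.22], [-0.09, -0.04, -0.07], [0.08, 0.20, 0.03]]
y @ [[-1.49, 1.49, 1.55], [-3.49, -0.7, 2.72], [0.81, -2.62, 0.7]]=[[-0.37, 0.68, 0.02], [0.22, 0.08, -0.3], [-0.79, -0.10, 0.69]]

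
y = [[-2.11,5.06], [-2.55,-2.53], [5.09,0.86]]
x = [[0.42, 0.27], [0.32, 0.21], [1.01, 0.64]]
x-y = [[2.53, -4.79],  [2.87, 2.74],  [-4.08, -0.22]]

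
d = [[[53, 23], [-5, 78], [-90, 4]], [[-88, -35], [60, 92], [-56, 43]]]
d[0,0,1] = 23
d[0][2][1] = 4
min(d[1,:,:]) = -88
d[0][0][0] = 53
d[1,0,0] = -88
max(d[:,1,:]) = 92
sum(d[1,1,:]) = 152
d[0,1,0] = -5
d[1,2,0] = -56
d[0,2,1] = 4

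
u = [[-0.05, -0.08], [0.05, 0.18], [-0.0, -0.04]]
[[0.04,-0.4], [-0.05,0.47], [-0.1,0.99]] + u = [[-0.01,-0.48], [0.00,0.65], [-0.10,0.95]]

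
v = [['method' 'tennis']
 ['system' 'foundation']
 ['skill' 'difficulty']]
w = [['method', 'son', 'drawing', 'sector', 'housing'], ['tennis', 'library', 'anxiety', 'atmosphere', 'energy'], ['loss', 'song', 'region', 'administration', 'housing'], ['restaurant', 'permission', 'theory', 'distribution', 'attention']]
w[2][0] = 'loss'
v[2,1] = 'difficulty'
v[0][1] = 'tennis'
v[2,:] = ['skill', 'difficulty']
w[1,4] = 'energy'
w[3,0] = 'restaurant'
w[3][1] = 'permission'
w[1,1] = 'library'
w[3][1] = 'permission'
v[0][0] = 'method'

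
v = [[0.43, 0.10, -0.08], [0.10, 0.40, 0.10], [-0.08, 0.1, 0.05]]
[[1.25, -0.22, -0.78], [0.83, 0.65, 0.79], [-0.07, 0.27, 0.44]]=v @ [[3.50,-1.99,-1.36],[0.32,3.12,1.29],[3.56,-4.02,4.1]]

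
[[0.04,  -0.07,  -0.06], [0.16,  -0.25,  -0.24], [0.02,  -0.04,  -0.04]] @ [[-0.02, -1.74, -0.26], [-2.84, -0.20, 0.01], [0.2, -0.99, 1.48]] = [[0.19, 0.00, -0.1],  [0.66, 0.01, -0.40],  [0.11, 0.01, -0.06]]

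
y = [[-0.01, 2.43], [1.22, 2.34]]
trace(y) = 2.33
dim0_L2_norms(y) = [1.22, 3.37]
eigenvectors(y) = [[-0.94, -0.6], [0.35, -0.80]]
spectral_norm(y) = 3.48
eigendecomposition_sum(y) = [[-0.72, 0.54],  [0.27, -0.2]] + [[0.71, 1.89], [0.95, 2.54]]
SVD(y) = [[0.67,0.74], [0.74,-0.67]] @ diag([3.4832675781040363, 0.8578152361256111]) @ [[0.26, 0.97], [-0.97, 0.26]]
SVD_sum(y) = [[0.6, 2.27], [0.66, 2.49]] + [[-0.61,0.16], [0.56,-0.15]]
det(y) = -2.99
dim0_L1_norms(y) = [1.23, 4.77]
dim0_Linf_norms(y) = [1.22, 2.43]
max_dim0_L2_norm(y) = 3.37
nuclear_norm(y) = 4.34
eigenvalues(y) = [-0.92, 3.25]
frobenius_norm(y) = 3.59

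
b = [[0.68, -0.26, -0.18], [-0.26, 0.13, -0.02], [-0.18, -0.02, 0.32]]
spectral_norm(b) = 0.83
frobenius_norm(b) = 0.88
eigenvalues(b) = [0.83, 0.0, 0.29]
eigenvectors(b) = [[-0.90, 0.41, 0.17],[0.32, 0.87, -0.38],[0.3, 0.28, 0.91]]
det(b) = 0.00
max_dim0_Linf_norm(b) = 0.68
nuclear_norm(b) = 1.13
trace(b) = 1.13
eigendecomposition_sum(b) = [[0.67, -0.24, -0.23], [-0.24, 0.09, 0.08], [-0.23, 0.08, 0.08]] + [[0.0, 0.0, 0.0], [0.00, 0.00, 0.00], [0.0, 0.0, 0.00]] + [[0.01, -0.02, 0.05], [-0.02, 0.04, -0.10], [0.05, -0.10, 0.24]]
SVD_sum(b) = [[0.67, -0.24, -0.23], [-0.24, 0.09, 0.08], [-0.23, 0.08, 0.08]] + [[0.01, -0.02, 0.05], [-0.02, 0.04, -0.10], [0.05, -0.1, 0.24]] + [[0.00, 0.0, 0.0], [0.00, 0.00, 0.00], [0.0, 0.0, 0.00]]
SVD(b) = [[-0.90, 0.17, 0.41], [0.32, -0.38, 0.87], [0.3, 0.91, 0.28]] @ diag([0.8340440358716825, 0.29473557109333753, 0.0012203930349800154]) @ [[-0.90, 0.32, 0.3], [0.17, -0.38, 0.91], [0.41, 0.87, 0.28]]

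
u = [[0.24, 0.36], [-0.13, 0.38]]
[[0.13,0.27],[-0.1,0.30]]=u@[[0.62, -0.04],  [-0.04, 0.78]]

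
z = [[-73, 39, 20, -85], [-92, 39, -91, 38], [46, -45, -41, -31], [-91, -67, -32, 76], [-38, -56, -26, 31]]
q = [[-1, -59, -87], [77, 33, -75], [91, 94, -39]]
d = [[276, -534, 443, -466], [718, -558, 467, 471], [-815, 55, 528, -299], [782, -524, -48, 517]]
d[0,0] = 276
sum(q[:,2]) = -201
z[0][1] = 39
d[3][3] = 517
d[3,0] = 782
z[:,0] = [-73, -92, 46, -91, -38]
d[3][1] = -524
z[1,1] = 39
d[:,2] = [443, 467, 528, -48]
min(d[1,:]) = -558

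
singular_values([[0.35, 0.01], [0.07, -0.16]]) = [0.36, 0.16]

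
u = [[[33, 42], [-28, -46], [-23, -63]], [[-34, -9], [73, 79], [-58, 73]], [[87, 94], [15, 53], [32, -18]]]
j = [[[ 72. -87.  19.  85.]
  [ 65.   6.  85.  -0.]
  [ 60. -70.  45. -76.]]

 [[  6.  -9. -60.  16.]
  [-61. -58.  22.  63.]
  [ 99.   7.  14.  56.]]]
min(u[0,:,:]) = -63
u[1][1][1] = 79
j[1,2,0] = 99.0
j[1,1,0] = -61.0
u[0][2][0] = -23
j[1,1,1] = -58.0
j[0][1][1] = 6.0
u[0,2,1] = -63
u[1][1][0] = 73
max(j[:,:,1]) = 7.0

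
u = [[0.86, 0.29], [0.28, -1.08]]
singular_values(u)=[1.12, 0.9]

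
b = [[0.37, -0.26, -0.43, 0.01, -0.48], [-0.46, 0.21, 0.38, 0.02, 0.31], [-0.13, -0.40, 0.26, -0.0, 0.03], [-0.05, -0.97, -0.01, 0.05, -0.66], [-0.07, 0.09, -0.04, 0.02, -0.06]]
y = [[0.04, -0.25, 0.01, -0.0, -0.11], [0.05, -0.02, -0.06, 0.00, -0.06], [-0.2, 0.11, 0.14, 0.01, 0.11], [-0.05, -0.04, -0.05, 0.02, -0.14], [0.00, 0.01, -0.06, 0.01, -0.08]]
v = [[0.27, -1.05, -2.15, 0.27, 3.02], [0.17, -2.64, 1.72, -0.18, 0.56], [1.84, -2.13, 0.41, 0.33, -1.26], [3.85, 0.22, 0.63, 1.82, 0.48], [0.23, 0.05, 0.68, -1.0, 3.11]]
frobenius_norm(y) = 0.46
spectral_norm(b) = 1.40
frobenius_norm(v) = 8.07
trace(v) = 2.97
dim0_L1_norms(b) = [1.08, 1.93, 1.12, 0.1, 1.54]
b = v @ y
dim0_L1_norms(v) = [6.36, 6.09, 5.59, 3.6, 8.43]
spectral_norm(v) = 4.87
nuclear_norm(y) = 0.74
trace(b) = 0.83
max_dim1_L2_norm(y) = 0.29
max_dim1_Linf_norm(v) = 3.85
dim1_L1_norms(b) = [1.55, 1.38, 0.82, 1.74, 0.28]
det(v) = -146.88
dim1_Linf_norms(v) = [3.02, 2.64, 2.13, 3.85, 3.11]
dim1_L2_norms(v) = [3.87, 3.21, 3.13, 4.34, 3.35]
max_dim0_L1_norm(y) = 0.5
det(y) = -0.00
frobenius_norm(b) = 1.66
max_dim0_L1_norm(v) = 8.43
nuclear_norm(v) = 16.33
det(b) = -0.00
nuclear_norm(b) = 2.51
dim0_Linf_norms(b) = [0.46, 0.97, 0.43, 0.05, 0.66]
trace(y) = 0.10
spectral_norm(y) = 0.38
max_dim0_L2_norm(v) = 4.57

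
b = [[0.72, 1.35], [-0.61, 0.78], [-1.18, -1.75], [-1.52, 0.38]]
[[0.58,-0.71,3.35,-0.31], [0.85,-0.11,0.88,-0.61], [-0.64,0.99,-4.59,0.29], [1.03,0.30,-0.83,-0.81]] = b @ [[-0.5,-0.29,1.03,0.42], [0.70,-0.37,1.93,-0.45]]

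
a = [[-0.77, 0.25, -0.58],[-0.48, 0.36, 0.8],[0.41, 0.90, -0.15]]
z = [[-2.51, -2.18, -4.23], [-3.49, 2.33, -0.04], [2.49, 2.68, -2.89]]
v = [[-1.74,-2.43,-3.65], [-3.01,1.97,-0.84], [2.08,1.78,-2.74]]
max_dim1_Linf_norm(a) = 0.9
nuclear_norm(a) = 3.00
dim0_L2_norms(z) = [4.97, 4.17, 5.12]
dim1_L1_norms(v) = [7.82, 5.82, 6.6]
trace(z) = -3.07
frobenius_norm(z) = 8.26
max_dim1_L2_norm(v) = 4.72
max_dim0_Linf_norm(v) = 3.65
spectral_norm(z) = 5.49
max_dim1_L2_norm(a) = 1.0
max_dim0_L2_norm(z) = 5.12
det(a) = 1.00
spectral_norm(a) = 1.00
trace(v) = -2.51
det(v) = 65.59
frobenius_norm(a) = 1.73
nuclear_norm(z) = 14.19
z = a + v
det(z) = 102.94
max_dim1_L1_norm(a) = 1.64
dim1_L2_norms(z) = [5.38, 4.2, 4.66]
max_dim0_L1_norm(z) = 8.49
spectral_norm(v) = 4.89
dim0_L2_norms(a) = [1.0, 1.0, 1.0]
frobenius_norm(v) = 7.13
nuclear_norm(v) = 12.23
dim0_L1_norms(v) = [6.83, 6.18, 7.23]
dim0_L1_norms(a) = [1.66, 1.51, 1.53]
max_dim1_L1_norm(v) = 7.82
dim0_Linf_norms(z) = [3.49, 2.68, 4.23]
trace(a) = -0.56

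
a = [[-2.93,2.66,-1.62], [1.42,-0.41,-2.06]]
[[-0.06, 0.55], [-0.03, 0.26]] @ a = [[0.96, -0.39, -1.04], [0.46, -0.19, -0.49]]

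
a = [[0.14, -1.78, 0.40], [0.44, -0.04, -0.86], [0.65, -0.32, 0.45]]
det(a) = 1.26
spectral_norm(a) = 1.90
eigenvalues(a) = [(-0.32+0.98j), (-0.32-0.98j), (1.19+0j)]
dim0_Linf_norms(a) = [0.65, 1.78, 0.86]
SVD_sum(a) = [[0.27, -1.71, 0.56], [-0.02, 0.15, -0.05], [0.08, -0.50, 0.16]] + [[0.04, -0.02, -0.08], [0.43, -0.20, -0.83], [-0.01, 0.01, 0.03]] + [[-0.17, -0.05, -0.08], [0.04, 0.01, 0.02], [0.59, 0.18, 0.26]]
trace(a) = 0.55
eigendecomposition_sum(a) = [[(-0.05+0.42j), (-0.62+0.04j), -0.17-0.39j], [0.26+0.13j, -0.12+0.42j, (-0.3+0.02j)], [0.20-0.04j, (0.11+0.29j), (-0.16+0.14j)]] + [[-0.05-0.42j, -0.62-0.04j, -0.17+0.39j],[(0.26-0.13j), -0.12-0.42j, -0.30-0.02j],[(0.2+0.04j), 0.11-0.29j, -0.16-0.14j]] + [[(0.24+0j), -0.53-0.00j, (0.74+0j)],[-0.09-0.00j, (0.19+0j), (-0.27-0j)],[(0.24+0j), (-0.55-0j), (0.77+0j)]]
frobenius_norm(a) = 2.24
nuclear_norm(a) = 3.55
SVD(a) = [[0.96, -0.10, 0.28], [-0.08, -0.99, -0.06], [0.28, 0.03, -0.96]] @ diag([1.9009933665052128, 0.9575653134268108, 0.6924542519365386]) @ [[0.15, -0.94, 0.31],  [-0.45, 0.21, 0.87],  [-0.88, -0.27, -0.39]]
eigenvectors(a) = [[(-0.76+0j),-0.76-0.00j,0.68+0.00j], [-0.17+0.50j,(-0.17-0.5j),(-0.24+0j)], [(0.12+0.36j),0.12-0.36j,(0.7+0j)]]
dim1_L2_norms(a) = [1.83, 0.97, 0.85]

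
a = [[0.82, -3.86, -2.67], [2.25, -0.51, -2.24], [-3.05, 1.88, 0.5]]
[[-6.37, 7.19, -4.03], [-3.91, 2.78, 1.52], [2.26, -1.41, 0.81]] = a@[[-0.13, -0.37, 0.57], [0.6, -0.98, 1.47], [1.48, -1.39, -0.44]]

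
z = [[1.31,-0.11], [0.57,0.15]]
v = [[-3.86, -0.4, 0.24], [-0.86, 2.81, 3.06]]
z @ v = [[-4.96, -0.83, -0.02], [-2.33, 0.19, 0.60]]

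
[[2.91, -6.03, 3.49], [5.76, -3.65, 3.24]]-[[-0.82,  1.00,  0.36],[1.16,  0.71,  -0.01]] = [[3.73, -7.03, 3.13], [4.6, -4.36, 3.25]]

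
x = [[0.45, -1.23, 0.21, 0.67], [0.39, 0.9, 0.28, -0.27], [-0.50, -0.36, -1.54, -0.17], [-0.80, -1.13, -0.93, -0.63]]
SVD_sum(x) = [[-0.13, -0.21, -0.23, -0.05], [0.33, 0.52, 0.57, 0.12], [-0.57, -0.9, -1.0, -0.22], [-0.66, -1.05, -1.16, -0.25]] + [[0.4,-1.05,0.58,0.66], [-0.16,0.41,-0.23,-0.26], [-0.16,0.43,-0.23,-0.27], [-0.02,0.05,-0.03,-0.03]] + [[0.09, 0.05, -0.12, 0.13], [0.02, 0.01, -0.02, 0.03], [0.22, 0.12, -0.30, 0.32], [-0.2, -0.11, 0.27, -0.29]] + [[0.09, -0.02, -0.02, -0.07], [0.21, -0.04, -0.04, -0.16], [0.01, -0.0, -0.00, -0.01], [0.07, -0.02, -0.01, -0.06]]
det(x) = 0.88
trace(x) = -0.82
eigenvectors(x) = [[(0.85+0j), 0.85-0.00j, -0.27+0.00j, -0.26+0.00j], [(-0.2-0.35j), (-0.2+0.35j), (0.02+0j), (0.26+0j)], [-0.13+0.08j, (-0.13-0.08j), 0.76+0.00j, (-0.13+0j)], [(-0.08+0.3j), (-0.08-0.3j), 0.59+0.00j, (0.92+0j)]]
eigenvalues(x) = [(0.64+0.76j), (0.64-0.76j), (-1.5+0j), (-0.59+0j)]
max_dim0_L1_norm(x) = 3.62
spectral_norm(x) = 2.45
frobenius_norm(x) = 3.05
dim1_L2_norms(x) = [1.49, 1.06, 1.67, 1.78]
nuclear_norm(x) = 5.11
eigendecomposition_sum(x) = [[(0.15+0.6j), -0.75+0.80j, -0.11+0.21j, (0.24-0.03j)], [(0.21-0.2j), 0.50+0.12j, (0.11-0j), -0.07-0.09j], [(-0.08-0.08j), (0.04-0.19j), -0.00-0.04j, (-0.03+0.03j)], [-0.23-0.00j, -0.21-0.35j, (-0.06-0.06j), -0.01+0.09j]] + [[(0.15-0.6j), -0.75-0.80j, (-0.11-0.21j), (0.24+0.03j)],[(0.21+0.2j), (0.5-0.12j), 0.11+0.00j, (-0.07+0.09j)],[-0.08+0.08j, 0.04+0.19j, (-0+0.04j), (-0.03-0.03j)],[-0.23+0.00j, (-0.21+0.35j), (-0.06+0.06j), -0.01-0.09j]] + [[0.13-0.00j, (0.17+0j), (0.53-0j), (0.06-0j)], [-0.01+0.00j, (-0.01-0j), (-0.04+0j), -0.00+0.00j], [(-0.35+0j), (-0.48-0j), (-1.49+0j), (-0.17+0j)], [-0.27+0.00j, -0.37-0.00j, (-1.15+0j), (-0.13+0j)]] + [[0.02-0.00j, 0.09+0.00j, (-0.1-0j), (0.13-0j)], [(-0.02+0j), -0.09-0.00j, 0.10+0.00j, -0.13+0.00j], [0.01-0.00j, (0.05+0j), -0.05-0.00j, 0.06-0.00j], [(-0.07+0j), (-0.33-0j), 0.35+0.00j, (-0.47+0j)]]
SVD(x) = [[0.14, 0.87, -0.28, 0.38], [-0.35, -0.34, -0.06, 0.87], [0.6, -0.35, -0.71, 0.06], [0.7, -0.04, 0.64, 0.31]] @ diag([2.4451209502230062, 1.6417179060775933, 0.7155663547414355, 0.3077509506188453]) @ [[-0.38, -0.61, -0.68, -0.15], [0.28, -0.74, 0.41, 0.46], [-0.43, -0.24, 0.6, -0.64], [0.77, -0.17, -0.16, -0.6]]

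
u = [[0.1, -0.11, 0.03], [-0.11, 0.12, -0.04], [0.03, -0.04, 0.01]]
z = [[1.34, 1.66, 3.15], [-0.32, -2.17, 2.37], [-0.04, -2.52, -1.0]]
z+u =[[1.44, 1.55, 3.18], [-0.43, -2.05, 2.33], [-0.01, -2.56, -0.99]]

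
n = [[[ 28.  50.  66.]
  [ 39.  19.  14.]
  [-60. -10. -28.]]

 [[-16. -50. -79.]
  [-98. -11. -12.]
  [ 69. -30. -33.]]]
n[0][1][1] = 19.0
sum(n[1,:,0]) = -45.0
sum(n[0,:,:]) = 118.0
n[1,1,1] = -11.0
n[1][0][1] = -50.0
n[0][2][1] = -10.0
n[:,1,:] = [[39.0, 19.0, 14.0], [-98.0, -11.0, -12.0]]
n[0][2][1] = -10.0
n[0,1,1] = 19.0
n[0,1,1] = 19.0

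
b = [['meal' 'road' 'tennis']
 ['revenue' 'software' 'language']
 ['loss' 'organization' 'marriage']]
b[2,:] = ['loss', 'organization', 'marriage']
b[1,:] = ['revenue', 'software', 'language']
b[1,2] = 'language'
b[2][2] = 'marriage'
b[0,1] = 'road'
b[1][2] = 'language'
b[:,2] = ['tennis', 'language', 'marriage']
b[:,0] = ['meal', 'revenue', 'loss']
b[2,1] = 'organization'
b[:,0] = ['meal', 'revenue', 'loss']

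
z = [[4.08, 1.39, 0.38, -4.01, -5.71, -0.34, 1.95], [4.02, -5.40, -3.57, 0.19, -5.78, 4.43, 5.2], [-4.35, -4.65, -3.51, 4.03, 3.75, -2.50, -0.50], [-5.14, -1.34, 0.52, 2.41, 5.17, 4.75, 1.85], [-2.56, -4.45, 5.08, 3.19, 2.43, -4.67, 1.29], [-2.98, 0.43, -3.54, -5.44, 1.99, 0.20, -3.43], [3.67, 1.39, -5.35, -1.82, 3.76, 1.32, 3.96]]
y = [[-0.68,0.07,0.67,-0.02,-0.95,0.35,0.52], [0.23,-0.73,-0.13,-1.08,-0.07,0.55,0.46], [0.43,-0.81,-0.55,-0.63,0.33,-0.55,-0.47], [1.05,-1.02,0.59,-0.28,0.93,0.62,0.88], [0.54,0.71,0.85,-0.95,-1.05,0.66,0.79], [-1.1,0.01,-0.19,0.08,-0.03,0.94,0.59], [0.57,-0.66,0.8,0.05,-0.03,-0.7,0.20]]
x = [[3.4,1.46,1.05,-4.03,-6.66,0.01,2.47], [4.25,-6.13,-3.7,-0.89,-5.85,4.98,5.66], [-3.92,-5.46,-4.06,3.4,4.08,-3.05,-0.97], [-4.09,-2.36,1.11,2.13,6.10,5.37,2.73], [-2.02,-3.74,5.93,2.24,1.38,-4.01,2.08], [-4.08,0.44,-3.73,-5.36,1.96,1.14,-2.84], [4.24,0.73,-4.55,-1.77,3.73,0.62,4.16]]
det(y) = -0.05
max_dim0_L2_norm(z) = 11.44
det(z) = -503447.91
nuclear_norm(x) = 60.52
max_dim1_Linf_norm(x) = 6.66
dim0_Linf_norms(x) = [4.25, 6.13, 5.93, 5.36, 6.66, 5.37, 5.66]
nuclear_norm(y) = 9.71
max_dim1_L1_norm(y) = 5.55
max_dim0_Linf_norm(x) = 6.66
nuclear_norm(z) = 57.65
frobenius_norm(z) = 24.97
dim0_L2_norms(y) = [1.91, 1.78, 1.59, 1.6, 1.73, 1.71, 1.58]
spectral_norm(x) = 15.96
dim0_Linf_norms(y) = [1.1, 1.02, 0.85, 1.08, 1.05, 0.94, 0.88]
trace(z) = 4.17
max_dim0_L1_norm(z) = 28.59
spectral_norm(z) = 16.03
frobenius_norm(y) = 4.50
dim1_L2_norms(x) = [9.03, 12.7, 10.01, 10.08, 8.98, 8.53, 8.6]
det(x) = -621302.27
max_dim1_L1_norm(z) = 28.59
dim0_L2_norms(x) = [10.02, 9.48, 10.11, 8.37, 12.33, 8.98, 8.73]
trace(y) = -2.15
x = z + y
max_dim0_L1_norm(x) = 29.76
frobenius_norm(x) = 25.91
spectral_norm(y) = 2.66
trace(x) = 2.02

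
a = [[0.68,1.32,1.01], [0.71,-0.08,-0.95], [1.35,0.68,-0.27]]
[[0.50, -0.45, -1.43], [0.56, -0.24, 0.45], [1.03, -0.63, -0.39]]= a @ [[0.74, -0.48, 0.04],[0.03, -0.02, -0.81],[-0.04, -0.10, -0.38]]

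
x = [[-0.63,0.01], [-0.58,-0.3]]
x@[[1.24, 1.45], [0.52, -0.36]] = [[-0.78,-0.92], [-0.88,-0.73]]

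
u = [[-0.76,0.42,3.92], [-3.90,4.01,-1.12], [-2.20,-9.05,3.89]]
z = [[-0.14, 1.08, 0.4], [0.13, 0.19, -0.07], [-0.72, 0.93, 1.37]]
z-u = [[0.62, 0.66, -3.52], [4.03, -3.82, 1.05], [1.48, 9.98, -2.52]]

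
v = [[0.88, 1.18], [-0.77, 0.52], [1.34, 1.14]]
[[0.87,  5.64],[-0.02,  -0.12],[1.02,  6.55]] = v @ [[0.35, 2.25], [0.48, 3.1]]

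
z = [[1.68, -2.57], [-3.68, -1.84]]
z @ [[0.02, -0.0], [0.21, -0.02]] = [[-0.51, 0.05], [-0.46, 0.04]]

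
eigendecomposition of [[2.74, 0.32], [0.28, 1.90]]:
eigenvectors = [[0.96, -0.32], [0.29, 0.95]]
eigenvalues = [2.84, 1.8]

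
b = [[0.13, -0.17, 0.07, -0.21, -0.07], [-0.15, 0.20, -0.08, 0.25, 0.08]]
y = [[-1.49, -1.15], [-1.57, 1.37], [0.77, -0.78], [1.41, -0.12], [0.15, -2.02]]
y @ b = [[-0.02,0.02,-0.01,0.03,0.01], [-0.41,0.54,-0.22,0.67,0.22], [0.22,-0.29,0.12,-0.36,-0.12], [0.2,-0.26,0.11,-0.33,-0.11], [0.32,-0.43,0.17,-0.54,-0.17]]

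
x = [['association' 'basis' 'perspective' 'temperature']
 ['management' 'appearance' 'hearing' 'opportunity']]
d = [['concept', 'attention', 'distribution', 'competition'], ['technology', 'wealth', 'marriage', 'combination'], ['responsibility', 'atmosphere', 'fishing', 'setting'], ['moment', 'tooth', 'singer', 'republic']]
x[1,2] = 'hearing'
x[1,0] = 'management'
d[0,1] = 'attention'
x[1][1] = 'appearance'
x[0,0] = 'association'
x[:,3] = ['temperature', 'opportunity']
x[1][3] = 'opportunity'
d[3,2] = 'singer'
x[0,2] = 'perspective'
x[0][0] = 'association'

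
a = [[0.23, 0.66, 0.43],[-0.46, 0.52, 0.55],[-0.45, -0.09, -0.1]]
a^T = [[0.23, -0.46, -0.45], [0.66, 0.52, -0.09], [0.43, 0.55, -0.10]]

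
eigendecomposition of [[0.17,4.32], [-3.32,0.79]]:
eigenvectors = [[0.75+0.00j, (0.75-0j)], [(0.05+0.66j), 0.05-0.66j]]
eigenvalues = [(0.48+3.77j), (0.48-3.77j)]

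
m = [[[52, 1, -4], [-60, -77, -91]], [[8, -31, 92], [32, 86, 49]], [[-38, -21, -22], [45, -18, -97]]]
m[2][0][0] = -38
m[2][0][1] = -21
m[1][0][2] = 92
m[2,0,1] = -21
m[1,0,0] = 8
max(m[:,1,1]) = 86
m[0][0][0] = 52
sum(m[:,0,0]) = 22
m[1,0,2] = 92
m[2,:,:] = [[-38, -21, -22], [45, -18, -97]]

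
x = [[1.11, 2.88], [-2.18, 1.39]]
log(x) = [[0.97, 1.27], [-0.96, 1.09]]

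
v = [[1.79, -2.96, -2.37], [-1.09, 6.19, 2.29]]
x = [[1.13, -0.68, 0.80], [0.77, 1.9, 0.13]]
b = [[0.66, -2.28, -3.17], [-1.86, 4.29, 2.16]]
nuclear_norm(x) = 3.59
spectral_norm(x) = 2.07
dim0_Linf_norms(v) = [1.79, 6.19, 2.37]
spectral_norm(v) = 7.76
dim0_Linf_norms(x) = [1.13, 1.9, 0.8]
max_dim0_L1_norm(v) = 9.15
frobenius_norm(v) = 7.89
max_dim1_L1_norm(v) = 9.57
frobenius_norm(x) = 2.57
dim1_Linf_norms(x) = [1.13, 1.9]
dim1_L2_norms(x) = [1.54, 2.05]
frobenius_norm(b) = 6.50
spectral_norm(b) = 6.31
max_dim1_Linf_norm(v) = 6.19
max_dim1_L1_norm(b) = 8.31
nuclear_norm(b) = 7.87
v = b + x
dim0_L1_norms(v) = [2.88, 9.15, 4.66]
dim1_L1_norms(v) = [7.12, 9.57]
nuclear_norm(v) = 9.21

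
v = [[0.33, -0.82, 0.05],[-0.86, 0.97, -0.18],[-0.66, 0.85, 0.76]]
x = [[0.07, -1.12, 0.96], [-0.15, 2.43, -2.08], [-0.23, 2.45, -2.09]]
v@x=[[0.13, -2.24, 1.92], [-0.16, 2.88, -2.47], [-0.35, 4.67, -3.99]]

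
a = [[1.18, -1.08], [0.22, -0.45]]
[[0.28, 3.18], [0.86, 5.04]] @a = [[1.03, -1.73],[2.12, -3.2]]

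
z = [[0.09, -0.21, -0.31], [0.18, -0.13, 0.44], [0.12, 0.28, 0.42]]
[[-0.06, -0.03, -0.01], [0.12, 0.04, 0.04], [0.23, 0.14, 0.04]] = z @ [[0.66, 0.39, 0.11], [0.39, 0.29, 0.02], [0.11, 0.02, 0.06]]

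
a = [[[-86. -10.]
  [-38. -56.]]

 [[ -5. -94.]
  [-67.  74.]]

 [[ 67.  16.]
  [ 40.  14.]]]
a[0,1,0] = -38.0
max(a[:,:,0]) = 67.0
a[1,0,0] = -5.0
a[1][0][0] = -5.0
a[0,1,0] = -38.0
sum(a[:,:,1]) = -56.0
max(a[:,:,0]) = 67.0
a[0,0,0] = -86.0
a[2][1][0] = 40.0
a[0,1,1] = -56.0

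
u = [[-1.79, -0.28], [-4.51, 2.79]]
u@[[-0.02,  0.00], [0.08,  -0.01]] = [[0.01, 0.0], [0.31, -0.03]]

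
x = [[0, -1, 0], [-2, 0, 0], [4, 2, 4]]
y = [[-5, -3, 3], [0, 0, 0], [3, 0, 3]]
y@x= [[18, 11, 12], [0, 0, 0], [12, 3, 12]]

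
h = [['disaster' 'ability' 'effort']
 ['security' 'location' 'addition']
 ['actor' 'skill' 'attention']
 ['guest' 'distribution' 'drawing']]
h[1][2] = 'addition'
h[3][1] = 'distribution'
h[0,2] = 'effort'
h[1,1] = 'location'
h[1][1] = 'location'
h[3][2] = 'drawing'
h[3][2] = 'drawing'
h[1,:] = ['security', 'location', 'addition']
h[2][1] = 'skill'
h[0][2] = 'effort'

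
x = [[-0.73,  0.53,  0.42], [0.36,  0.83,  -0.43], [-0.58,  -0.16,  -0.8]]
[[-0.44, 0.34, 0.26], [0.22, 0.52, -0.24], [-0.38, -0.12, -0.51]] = x @ [[0.62, 0.01, 0.02], [0.01, 0.63, 0.02], [0.02, 0.02, 0.62]]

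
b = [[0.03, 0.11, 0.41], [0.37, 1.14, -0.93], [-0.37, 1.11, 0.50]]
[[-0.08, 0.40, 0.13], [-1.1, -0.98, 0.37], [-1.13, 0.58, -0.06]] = b @ [[0.18, -0.21, 0.96], [-0.98, 0.01, 0.18], [0.05, 0.98, 0.20]]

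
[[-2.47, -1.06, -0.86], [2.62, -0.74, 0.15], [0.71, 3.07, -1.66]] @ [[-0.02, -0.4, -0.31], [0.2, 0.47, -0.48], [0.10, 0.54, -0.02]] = [[-0.25, 0.03, 1.29],[-0.19, -1.31, -0.46],[0.43, 0.26, -1.66]]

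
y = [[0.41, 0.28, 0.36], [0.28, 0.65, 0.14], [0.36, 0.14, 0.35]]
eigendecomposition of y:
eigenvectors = [[-0.59, -0.72, 0.37], [-0.66, 0.16, -0.74], [-0.47, 0.68, 0.57]]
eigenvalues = [1.0, 0.0, 0.4]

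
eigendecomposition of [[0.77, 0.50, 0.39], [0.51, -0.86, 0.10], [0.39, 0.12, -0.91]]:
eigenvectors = [[-0.94+0.00j,(-0.15+0.13j),(-0.15-0.13j)], [-0.27+0.00j,0.73+0.00j,(0.73-0j)], [(-0.21+0j),-0.28-0.60j,-0.28+0.60j]]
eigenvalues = [(1+0j), (-1+0.01j), (-1-0.01j)]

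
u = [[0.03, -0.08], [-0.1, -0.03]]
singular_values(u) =[0.1, 0.08]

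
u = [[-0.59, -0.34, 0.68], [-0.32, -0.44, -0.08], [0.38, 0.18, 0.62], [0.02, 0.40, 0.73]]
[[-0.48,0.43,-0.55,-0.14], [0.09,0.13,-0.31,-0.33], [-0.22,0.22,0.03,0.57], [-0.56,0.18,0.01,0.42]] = u @[[0.49, 0.03, 0.28, 0.67], [-0.47, -0.4, 0.55, 0.17], [-0.52, 0.46, -0.29, 0.46]]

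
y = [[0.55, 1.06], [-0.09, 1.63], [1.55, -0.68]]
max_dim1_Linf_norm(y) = 1.63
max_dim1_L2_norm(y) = 1.69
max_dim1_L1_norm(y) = 2.23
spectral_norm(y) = 2.11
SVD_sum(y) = [[-0.27, 0.77], [-0.52, 1.48], [0.39, -1.09]] + [[0.82, 0.29], [0.43, 0.15], [1.16, 0.41]]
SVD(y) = [[-0.39,  0.55], [-0.74,  0.29], [0.55,  0.78]] @ diag([2.1121484424881007, 1.5795027562163635]) @ [[0.33, -0.94], [0.94, 0.33]]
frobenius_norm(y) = 2.64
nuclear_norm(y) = 3.69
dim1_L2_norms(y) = [1.19, 1.63, 1.69]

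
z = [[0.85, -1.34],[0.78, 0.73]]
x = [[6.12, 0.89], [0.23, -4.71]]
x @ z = [[5.90, -7.55], [-3.48, -3.75]]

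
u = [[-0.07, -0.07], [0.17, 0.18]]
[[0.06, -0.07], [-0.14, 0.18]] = u@[[-0.37, 0.49], [-0.44, 0.56]]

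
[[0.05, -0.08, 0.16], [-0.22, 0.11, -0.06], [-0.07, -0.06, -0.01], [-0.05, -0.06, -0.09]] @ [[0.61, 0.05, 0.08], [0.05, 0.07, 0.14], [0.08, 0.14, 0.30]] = [[0.04, 0.02, 0.04], [-0.13, -0.01, -0.02], [-0.05, -0.01, -0.02], [-0.04, -0.02, -0.04]]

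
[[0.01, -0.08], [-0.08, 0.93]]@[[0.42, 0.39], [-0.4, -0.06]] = [[0.04, 0.01], [-0.41, -0.09]]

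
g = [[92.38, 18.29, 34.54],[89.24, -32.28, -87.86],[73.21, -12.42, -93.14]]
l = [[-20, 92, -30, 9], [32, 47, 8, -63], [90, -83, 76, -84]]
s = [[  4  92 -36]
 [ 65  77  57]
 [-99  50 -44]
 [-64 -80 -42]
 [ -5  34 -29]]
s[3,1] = -80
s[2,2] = -44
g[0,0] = 92.38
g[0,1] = 18.29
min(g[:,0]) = 73.21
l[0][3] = 9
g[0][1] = 18.29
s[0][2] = -36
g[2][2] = -93.14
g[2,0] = 73.21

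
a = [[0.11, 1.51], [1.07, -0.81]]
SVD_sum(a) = [[-0.46, 1.31], [0.37, -1.05]] + [[0.57, 0.2], [0.70, 0.24]]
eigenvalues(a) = [1.0, -1.7]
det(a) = -1.70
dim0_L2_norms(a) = [1.08, 1.71]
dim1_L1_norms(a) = [1.62, 1.88]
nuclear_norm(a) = 2.74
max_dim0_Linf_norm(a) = 1.51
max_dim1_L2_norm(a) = 1.51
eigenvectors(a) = [[0.86, -0.64], [0.51, 0.77]]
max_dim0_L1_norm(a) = 2.32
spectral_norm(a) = 1.78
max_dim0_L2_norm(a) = 1.71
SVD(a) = [[-0.78, 0.63], [0.63, 0.78]] @ diag([1.782962505943064, 0.9561614415992887]) @ [[0.33, -0.94], [0.94, 0.33]]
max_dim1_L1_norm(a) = 1.88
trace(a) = -0.70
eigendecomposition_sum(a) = [[0.67, 0.56], [0.4, 0.33]] + [[-0.56, 0.95],[0.67, -1.14]]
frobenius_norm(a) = 2.02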